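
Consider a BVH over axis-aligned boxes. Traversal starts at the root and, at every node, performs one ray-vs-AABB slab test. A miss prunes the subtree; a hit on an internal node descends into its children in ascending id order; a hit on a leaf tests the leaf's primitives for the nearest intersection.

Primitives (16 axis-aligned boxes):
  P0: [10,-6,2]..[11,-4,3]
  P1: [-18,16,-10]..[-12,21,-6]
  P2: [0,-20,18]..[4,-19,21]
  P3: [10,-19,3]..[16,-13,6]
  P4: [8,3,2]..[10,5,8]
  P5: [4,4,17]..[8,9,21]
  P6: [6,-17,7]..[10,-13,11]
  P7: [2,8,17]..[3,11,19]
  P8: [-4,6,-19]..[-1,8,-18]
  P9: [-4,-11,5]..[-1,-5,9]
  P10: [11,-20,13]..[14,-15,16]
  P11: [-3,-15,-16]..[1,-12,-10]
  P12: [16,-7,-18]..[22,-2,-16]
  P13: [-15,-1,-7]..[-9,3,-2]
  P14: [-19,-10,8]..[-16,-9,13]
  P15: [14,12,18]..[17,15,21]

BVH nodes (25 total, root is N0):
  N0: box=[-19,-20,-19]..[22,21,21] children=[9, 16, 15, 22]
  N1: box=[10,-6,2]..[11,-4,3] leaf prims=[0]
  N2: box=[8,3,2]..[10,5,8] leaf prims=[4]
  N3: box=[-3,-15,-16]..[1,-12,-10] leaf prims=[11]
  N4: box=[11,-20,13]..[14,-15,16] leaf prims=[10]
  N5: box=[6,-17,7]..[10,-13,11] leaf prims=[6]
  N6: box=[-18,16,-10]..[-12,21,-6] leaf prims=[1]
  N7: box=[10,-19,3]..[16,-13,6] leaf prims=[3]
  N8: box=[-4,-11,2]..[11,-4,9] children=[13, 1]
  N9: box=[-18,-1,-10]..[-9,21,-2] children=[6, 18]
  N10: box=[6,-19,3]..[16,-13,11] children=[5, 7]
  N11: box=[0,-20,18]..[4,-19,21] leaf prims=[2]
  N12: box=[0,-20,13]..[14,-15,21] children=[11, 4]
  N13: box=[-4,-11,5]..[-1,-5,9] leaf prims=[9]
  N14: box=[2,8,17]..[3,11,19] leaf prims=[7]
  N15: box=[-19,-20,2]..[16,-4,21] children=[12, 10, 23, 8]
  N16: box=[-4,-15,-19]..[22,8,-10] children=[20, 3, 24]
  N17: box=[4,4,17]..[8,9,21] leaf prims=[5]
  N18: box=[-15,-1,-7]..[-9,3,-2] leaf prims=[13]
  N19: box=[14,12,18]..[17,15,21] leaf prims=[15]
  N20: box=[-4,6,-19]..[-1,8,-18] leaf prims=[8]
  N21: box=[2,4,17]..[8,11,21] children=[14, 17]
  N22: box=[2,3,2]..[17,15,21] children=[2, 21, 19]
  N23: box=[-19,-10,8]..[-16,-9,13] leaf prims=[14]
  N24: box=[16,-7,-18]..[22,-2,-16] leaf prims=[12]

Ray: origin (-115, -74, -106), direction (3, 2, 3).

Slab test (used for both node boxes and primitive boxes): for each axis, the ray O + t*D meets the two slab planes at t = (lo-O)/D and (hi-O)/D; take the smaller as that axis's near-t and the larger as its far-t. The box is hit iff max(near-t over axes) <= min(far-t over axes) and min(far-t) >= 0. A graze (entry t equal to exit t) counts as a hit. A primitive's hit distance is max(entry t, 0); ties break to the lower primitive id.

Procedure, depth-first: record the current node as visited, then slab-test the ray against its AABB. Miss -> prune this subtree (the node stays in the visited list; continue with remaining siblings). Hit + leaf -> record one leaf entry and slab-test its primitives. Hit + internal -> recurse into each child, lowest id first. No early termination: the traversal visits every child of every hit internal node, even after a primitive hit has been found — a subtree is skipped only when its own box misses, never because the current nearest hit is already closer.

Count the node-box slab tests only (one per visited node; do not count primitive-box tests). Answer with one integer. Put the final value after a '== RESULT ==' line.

Trace the traversal:
N0 x:[32,137/3] y:[27,95/2] z:[29,127/3] -> hit [32,127/3], descend [9, 15, 16, 22]
  N9 x:[97/3,106/3] y:[73/2,95/2] z:[32,104/3] -> miss, prune
  N15 x:[32,131/3] y:[27,35] z:[36,127/3] -> miss, prune
  N16 x:[37,137/3] y:[59/2,41] z:[29,32] -> miss, prune
  N22 x:[39,44] y:[77/2,89/2] z:[36,127/3] -> hit [39,127/3], descend [2, 19, 21]
    N2 x:[41,125/3] y:[77/2,79/2] z:[36,38] -> miss, prune
    N19 x:[43,44] y:[43,89/2] z:[124/3,127/3] -> miss, prune
    N21 x:[39,41] y:[39,85/2] z:[41,127/3] -> hit [41,41], descend [14, 17]
      N14 x:[39,118/3] y:[41,85/2] z:[41,125/3] -> miss, prune
      N17 x:[119/3,41] y:[39,83/2] z:[41,127/3] -> hit [41,41] leaf, test {P5@t=41}

Summary -> nodes [0, 9, 15, 16, 22, 2, 19, 21, 14, 17]; box-tests=10; leaf-entries=1; first=P5

== RESULT ==
10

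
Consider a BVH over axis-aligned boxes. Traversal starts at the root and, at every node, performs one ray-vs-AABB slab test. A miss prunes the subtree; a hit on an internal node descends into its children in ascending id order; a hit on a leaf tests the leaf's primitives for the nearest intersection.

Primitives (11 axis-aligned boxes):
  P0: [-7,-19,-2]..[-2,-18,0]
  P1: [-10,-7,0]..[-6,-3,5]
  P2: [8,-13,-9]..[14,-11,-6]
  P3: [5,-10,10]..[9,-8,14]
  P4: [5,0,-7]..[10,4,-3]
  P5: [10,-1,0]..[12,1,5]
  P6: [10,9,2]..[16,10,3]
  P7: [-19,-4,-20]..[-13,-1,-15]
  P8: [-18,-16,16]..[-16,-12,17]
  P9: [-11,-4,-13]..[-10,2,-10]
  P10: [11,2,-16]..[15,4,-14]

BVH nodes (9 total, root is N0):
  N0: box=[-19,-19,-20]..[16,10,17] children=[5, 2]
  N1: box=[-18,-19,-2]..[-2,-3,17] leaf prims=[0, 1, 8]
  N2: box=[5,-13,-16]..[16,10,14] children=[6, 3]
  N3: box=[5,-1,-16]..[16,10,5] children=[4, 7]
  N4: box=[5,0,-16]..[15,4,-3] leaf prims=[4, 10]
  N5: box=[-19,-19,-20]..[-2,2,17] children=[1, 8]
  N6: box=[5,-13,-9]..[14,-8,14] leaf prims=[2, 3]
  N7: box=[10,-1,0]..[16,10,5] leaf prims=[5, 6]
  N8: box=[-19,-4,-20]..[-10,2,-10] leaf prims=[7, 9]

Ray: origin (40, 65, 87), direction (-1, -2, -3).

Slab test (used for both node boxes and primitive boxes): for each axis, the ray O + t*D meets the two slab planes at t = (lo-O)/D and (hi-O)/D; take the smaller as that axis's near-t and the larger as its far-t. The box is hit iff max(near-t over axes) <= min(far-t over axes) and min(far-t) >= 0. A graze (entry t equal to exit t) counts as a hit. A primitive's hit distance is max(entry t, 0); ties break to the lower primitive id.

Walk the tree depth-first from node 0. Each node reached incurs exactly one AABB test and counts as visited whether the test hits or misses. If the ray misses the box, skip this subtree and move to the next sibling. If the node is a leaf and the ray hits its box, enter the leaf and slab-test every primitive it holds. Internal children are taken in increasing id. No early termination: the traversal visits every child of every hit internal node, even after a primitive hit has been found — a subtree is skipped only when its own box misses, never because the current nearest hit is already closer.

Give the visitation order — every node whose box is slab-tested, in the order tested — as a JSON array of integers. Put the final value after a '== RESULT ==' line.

Traverse from the root:
N0 x:[24,59] y:[55/2,42] z:[70/3,107/3] -> hit [55/2,107/3], descend [2, 5]
  N2 x:[24,35] y:[55/2,39] z:[73/3,103/3] -> hit [55/2,103/3], descend [3, 6]
    N3 x:[24,35] y:[55/2,33] z:[82/3,103/3] -> hit [55/2,33], descend [4, 7]
      N4 x:[25,35] y:[61/2,65/2] z:[30,103/3] -> hit [61/2,65/2] leaf, test {P4@t=61/2, P10(miss)}
      N7 x:[24,30] y:[55/2,33] z:[82/3,29] -> hit [55/2,29] leaf, test {P5(miss), P6@t=28}
    N6 x:[26,35] y:[73/2,39] z:[73/3,32] -> miss, prune
  N5 x:[42,59] y:[63/2,42] z:[70/3,107/3] -> miss, prune

7 AABB tests over nodes [0, 2, 3, 4, 7, 6, 5]; 2 leaves entered; closest P6.

== RESULT ==
[0, 2, 3, 4, 7, 6, 5]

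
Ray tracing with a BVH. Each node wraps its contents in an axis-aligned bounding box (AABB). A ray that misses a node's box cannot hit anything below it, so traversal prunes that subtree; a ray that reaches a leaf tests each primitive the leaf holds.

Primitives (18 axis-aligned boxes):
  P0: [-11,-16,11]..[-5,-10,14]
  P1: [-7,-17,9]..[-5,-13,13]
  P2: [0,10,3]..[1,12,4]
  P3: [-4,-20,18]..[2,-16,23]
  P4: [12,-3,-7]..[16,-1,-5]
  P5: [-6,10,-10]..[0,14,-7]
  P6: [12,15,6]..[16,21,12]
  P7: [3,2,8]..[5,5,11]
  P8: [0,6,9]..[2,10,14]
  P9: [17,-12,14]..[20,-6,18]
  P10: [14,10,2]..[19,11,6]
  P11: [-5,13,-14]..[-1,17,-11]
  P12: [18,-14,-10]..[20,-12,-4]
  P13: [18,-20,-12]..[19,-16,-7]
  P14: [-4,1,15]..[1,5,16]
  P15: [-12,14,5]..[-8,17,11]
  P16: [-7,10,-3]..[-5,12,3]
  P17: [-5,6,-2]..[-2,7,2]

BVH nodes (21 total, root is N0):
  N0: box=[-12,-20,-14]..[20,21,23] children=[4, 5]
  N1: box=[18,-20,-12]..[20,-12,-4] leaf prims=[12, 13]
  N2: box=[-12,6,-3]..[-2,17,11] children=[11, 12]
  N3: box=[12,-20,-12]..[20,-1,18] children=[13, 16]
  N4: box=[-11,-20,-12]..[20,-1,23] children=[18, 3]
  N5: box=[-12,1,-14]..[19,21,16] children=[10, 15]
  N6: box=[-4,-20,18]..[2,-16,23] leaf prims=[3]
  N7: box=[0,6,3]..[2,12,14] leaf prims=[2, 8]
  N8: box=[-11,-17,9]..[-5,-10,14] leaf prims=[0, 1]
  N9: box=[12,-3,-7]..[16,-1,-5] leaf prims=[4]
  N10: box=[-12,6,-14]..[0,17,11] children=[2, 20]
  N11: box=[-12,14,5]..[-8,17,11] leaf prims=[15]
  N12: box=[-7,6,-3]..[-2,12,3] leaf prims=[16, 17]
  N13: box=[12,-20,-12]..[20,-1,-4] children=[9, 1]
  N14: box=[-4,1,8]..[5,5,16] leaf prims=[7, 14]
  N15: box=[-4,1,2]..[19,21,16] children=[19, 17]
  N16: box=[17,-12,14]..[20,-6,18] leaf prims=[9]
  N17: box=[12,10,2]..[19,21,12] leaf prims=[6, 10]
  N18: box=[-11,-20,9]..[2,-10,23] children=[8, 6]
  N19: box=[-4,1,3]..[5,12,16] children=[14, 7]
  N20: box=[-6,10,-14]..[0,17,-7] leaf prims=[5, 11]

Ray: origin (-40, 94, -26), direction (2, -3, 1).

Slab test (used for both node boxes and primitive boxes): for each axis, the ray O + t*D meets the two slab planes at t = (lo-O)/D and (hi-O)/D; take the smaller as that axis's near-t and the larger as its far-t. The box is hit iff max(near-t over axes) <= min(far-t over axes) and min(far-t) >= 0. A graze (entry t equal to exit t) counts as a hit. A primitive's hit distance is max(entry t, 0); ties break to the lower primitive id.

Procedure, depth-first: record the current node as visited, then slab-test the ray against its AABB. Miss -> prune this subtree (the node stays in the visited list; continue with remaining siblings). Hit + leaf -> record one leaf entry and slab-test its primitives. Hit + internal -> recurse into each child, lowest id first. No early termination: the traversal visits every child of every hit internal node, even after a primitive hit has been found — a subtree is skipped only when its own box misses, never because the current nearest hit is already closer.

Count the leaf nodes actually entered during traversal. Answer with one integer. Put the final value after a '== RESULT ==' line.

Traverse from the root:
N0 x:[14,30] y:[73/3,38] z:[12,49] -> hit [73/3,30], descend [4, 5]
  N4 x:[29/2,30] y:[95/3,38] z:[14,49] -> miss, prune
  N5 x:[14,59/2] y:[73/3,31] z:[12,42] -> hit [73/3,59/2], descend [10, 15]
    N10 x:[14,20] y:[77/3,88/3] z:[12,37] -> miss, prune
    N15 x:[18,59/2] y:[73/3,31] z:[28,42] -> hit [28,59/2], descend [17, 19]
      N17 x:[26,59/2] y:[73/3,28] z:[28,38] -> hit [28,28] leaf, test {P6(miss), P10@t=28}
      N19 x:[18,45/2] y:[82/3,31] z:[29,42] -> miss, prune

order=[0, 4, 5, 10, 15, 17, 19]  |boxes|=7  |leaves|=1  hit=P10

== RESULT ==
1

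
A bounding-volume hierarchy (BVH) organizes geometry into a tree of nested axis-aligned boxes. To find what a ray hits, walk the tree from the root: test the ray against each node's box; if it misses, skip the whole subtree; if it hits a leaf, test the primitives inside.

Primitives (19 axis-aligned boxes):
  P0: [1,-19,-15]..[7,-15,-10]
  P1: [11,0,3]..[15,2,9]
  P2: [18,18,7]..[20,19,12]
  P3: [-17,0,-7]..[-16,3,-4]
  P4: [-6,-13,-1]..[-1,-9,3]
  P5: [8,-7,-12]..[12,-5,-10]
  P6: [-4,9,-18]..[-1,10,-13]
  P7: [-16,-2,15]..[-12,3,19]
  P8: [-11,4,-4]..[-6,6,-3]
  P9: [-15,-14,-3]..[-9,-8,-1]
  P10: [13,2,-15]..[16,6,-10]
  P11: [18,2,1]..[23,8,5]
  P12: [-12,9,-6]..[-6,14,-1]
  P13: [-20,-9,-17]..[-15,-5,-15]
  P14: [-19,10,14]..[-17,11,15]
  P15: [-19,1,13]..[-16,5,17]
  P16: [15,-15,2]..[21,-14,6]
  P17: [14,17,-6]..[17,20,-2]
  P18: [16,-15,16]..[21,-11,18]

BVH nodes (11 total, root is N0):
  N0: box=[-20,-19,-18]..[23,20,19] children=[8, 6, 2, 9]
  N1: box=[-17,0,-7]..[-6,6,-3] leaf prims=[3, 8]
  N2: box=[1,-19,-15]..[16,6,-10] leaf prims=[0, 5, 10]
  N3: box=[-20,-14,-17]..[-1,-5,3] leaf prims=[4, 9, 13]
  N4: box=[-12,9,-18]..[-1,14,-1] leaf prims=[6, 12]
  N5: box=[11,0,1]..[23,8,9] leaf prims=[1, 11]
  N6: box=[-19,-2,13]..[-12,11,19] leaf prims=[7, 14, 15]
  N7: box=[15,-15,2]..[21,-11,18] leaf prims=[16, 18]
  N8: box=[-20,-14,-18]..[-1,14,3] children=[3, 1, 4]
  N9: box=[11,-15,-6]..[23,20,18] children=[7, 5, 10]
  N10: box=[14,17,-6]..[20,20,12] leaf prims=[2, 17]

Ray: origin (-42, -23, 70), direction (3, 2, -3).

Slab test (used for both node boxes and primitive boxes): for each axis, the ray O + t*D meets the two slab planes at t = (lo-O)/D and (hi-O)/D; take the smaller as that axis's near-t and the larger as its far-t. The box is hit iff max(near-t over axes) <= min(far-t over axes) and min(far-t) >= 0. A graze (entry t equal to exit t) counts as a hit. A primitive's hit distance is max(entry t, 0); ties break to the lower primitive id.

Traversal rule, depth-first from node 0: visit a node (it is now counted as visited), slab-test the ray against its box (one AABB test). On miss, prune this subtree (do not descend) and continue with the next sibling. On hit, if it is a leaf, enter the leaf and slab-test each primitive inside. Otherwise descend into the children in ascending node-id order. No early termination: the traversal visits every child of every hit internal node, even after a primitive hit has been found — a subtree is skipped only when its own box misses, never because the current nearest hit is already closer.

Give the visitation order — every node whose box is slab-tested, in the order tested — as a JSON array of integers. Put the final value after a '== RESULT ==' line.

Walk:
N0 x:[22/3,65/3] y:[2,43/2] z:[17,88/3] -> hit [17,43/2], descend [2, 6, 8, 9]
  N2 x:[43/3,58/3] y:[2,29/2] z:[80/3,85/3] -> miss, prune
  N6 x:[23/3,10] y:[21/2,17] z:[17,19] -> miss, prune
  N8 x:[22/3,41/3] y:[9/2,37/2] z:[67/3,88/3] -> miss, prune
  N9 x:[53/3,65/3] y:[4,43/2] z:[52/3,76/3] -> hit [53/3,43/2], descend [5, 7, 10]
    N5 x:[53/3,65/3] y:[23/2,31/2] z:[61/3,23] -> miss, prune
    N7 x:[19,21] y:[4,6] z:[52/3,68/3] -> miss, prune
    N10 x:[56/3,62/3] y:[20,43/2] z:[58/3,76/3] -> hit [20,62/3] leaf, test {P2@t=41/2, P17(miss)}

order=[0, 2, 6, 8, 9, 5, 7, 10]  |boxes|=8  |leaves|=1  hit=P2

== RESULT ==
[0, 2, 6, 8, 9, 5, 7, 10]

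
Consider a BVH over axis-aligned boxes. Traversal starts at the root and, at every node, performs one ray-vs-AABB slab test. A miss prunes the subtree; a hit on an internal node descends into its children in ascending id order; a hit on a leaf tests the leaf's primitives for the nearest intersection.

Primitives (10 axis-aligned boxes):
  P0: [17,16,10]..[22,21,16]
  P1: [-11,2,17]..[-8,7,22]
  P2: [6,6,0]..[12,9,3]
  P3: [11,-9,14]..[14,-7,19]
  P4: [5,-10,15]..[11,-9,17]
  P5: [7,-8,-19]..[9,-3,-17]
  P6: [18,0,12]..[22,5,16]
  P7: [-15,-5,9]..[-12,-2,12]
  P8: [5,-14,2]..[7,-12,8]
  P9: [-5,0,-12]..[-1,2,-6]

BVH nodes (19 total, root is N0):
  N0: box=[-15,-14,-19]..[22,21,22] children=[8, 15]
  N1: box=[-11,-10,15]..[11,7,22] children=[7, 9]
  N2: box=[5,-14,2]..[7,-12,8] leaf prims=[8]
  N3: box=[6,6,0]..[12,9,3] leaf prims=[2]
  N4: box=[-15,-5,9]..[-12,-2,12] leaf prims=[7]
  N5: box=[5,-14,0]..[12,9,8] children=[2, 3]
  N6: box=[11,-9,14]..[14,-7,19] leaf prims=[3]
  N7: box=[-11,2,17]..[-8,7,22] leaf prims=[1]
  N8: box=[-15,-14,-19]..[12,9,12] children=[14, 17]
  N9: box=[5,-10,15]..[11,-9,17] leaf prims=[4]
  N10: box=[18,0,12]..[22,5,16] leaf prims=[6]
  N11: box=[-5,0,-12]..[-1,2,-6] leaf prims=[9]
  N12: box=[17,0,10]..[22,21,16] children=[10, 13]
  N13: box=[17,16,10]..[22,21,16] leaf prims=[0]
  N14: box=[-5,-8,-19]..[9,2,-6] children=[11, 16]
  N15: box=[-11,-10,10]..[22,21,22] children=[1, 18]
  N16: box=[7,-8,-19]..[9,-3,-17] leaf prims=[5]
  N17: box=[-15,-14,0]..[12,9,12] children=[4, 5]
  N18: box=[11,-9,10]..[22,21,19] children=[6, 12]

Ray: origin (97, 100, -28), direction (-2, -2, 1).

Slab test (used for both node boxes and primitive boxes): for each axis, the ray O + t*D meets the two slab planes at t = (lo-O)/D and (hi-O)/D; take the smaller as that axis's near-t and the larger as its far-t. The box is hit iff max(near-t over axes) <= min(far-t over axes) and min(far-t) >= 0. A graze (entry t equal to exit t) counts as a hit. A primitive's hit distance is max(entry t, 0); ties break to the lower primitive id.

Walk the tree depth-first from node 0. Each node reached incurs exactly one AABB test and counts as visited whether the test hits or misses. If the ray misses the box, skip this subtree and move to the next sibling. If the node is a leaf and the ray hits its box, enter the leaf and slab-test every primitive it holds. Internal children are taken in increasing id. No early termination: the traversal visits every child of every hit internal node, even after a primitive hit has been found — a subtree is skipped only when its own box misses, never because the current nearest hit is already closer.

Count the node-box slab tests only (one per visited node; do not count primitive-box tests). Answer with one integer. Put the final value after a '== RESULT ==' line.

Trace the traversal:
N0 x:[75/2,56] y:[79/2,57] z:[9,50] -> hit [79/2,50], descend [8, 15]
  N8 x:[85/2,56] y:[91/2,57] z:[9,40] -> miss, prune
  N15 x:[75/2,54] y:[79/2,55] z:[38,50] -> hit [79/2,50], descend [1, 18]
    N1 x:[43,54] y:[93/2,55] z:[43,50] -> hit [93/2,50], descend [7, 9]
      N7 x:[105/2,54] y:[93/2,49] z:[45,50] -> miss, prune
      N9 x:[43,46] y:[109/2,55] z:[43,45] -> miss, prune
    N18 x:[75/2,43] y:[79/2,109/2] z:[38,47] -> hit [79/2,43], descend [6, 12]
      N6 x:[83/2,43] y:[107/2,109/2] z:[42,47] -> miss, prune
      N12 x:[75/2,40] y:[79/2,50] z:[38,44] -> hit [79/2,40], descend [10, 13]
        N10 x:[75/2,79/2] y:[95/2,50] z:[40,44] -> miss, prune
        N13 x:[75/2,40] y:[79/2,42] z:[38,44] -> hit [79/2,40] leaf, test {P0@t=79/2}

11 AABB tests over nodes [0, 8, 15, 1, 7, 9, 18, 6, 12, 10, 13]; 1 leaf entered; closest P0.

== RESULT ==
11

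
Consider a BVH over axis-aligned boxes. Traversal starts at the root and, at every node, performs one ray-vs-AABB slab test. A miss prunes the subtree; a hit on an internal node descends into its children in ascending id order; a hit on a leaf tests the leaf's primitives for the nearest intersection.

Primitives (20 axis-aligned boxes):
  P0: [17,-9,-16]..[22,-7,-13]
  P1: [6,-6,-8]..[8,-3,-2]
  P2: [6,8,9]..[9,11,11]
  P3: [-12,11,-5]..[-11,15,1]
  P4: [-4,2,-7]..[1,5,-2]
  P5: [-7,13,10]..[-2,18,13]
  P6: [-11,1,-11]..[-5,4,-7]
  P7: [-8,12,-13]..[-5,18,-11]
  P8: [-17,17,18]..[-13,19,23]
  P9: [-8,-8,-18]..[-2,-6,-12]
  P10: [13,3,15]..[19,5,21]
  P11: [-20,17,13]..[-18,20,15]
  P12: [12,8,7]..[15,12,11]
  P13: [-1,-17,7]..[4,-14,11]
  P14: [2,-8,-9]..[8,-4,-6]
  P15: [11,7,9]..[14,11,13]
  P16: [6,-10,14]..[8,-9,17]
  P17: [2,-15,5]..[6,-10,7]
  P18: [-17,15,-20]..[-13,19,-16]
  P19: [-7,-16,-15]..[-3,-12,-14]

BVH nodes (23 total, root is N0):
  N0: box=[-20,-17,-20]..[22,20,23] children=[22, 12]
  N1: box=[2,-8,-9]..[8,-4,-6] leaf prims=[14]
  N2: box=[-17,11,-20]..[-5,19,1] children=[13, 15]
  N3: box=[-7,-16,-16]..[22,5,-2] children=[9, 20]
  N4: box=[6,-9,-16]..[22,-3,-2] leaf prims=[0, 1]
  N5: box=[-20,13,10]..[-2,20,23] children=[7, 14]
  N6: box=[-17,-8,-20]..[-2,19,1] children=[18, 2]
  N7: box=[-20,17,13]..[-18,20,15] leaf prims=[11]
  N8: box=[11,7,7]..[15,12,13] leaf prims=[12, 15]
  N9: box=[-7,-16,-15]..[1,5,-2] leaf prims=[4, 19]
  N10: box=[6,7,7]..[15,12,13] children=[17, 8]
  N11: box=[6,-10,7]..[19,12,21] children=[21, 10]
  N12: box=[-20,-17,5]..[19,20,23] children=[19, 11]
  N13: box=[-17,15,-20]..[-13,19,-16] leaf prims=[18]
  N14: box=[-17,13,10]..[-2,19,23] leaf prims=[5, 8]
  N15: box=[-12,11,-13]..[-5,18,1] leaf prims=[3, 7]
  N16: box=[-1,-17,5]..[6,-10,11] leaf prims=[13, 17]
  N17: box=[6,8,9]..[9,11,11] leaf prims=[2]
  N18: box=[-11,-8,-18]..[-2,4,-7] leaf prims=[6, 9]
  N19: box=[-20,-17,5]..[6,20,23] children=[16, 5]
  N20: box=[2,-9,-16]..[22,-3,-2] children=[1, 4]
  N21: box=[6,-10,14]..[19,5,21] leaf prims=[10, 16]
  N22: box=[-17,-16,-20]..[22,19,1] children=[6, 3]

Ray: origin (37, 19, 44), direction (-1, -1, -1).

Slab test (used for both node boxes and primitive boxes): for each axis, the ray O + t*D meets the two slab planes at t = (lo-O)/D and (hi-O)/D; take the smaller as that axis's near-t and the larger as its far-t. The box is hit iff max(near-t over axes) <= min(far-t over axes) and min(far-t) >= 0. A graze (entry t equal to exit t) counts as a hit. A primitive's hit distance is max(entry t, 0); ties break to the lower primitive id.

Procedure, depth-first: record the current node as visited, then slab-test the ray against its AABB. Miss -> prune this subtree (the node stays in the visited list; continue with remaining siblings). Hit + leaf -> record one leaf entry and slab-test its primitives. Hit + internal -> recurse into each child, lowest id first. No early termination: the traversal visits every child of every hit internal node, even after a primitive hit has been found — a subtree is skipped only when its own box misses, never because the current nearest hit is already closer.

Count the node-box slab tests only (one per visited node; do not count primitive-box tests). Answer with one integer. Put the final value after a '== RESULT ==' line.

Walk:
N0 x:[15,57] y:[-1,36] z:[21,64] -> hit [21,36], descend [12, 22]
  N12 x:[18,57] y:[-1,36] z:[21,39] -> hit [21,36], descend [11, 19]
    N11 x:[18,31] y:[7,29] z:[23,37] -> hit [23,29], descend [10, 21]
      N10 x:[22,31] y:[7,12] z:[31,37] -> miss, prune
      N21 x:[18,31] y:[14,29] z:[23,30] -> hit [23,29] leaf, test {P10(miss), P16@t=29}
    N19 x:[31,57] y:[-1,36] z:[21,39] -> hit [31,36], descend [5, 16]
      N5 x:[39,57] y:[-1,6] z:[21,34] -> miss, prune
      N16 x:[31,38] y:[29,36] z:[33,39] -> hit [33,36] leaf, test {P13@t=33, P17(miss)}
  N22 x:[15,54] y:[0,35] z:[43,64] -> miss, prune

Visited [0, 12, 11, 10, 21, 19, 5, 16, 22]. Tests: 9 box, 2 leaf. Nearest: P16.

== RESULT ==
9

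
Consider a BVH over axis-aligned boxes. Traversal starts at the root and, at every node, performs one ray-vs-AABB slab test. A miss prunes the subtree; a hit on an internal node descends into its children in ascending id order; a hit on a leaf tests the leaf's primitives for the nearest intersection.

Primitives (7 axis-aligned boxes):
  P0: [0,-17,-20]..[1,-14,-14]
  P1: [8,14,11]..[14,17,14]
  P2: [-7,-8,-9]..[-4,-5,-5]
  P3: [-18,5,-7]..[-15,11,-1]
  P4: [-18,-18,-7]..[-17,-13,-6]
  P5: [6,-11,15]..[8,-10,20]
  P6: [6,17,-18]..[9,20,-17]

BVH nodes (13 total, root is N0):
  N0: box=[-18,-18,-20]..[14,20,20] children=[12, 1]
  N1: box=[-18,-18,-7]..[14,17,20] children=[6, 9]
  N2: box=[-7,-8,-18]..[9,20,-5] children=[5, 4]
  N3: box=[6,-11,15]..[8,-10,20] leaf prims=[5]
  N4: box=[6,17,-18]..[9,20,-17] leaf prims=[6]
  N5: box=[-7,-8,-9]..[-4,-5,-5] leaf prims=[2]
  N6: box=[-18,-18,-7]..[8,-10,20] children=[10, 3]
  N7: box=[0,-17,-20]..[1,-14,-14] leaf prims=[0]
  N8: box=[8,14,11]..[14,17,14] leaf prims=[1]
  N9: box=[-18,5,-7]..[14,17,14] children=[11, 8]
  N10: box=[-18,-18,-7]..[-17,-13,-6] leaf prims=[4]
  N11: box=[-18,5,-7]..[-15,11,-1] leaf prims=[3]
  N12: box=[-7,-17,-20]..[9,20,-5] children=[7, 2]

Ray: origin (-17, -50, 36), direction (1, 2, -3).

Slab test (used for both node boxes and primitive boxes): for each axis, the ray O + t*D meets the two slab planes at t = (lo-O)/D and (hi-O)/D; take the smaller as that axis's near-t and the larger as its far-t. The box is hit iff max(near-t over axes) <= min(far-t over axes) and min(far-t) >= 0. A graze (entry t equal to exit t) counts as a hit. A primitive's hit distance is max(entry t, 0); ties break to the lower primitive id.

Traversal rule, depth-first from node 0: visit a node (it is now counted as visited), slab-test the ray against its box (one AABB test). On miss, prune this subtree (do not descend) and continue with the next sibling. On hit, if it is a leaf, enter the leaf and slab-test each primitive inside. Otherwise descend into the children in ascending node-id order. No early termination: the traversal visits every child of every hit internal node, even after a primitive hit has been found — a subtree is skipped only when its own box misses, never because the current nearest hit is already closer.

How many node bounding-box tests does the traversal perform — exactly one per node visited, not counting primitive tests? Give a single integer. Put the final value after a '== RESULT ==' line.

Trace the traversal:
N0 x:[-1,31] y:[16,35] z:[16/3,56/3] -> hit [16,56/3], descend [1, 12]
  N1 x:[-1,31] y:[16,67/2] z:[16/3,43/3] -> miss, prune
  N12 x:[10,26] y:[33/2,35] z:[41/3,56/3] -> hit [33/2,56/3], descend [2, 7]
    N2 x:[10,26] y:[21,35] z:[41/3,18] -> miss, prune
    N7 x:[17,18] y:[33/2,18] z:[50/3,56/3] -> hit [17,18] leaf, test {P0@t=17}

order=[0, 1, 12, 2, 7]  |boxes|=5  |leaves|=1  hit=P0

== RESULT ==
5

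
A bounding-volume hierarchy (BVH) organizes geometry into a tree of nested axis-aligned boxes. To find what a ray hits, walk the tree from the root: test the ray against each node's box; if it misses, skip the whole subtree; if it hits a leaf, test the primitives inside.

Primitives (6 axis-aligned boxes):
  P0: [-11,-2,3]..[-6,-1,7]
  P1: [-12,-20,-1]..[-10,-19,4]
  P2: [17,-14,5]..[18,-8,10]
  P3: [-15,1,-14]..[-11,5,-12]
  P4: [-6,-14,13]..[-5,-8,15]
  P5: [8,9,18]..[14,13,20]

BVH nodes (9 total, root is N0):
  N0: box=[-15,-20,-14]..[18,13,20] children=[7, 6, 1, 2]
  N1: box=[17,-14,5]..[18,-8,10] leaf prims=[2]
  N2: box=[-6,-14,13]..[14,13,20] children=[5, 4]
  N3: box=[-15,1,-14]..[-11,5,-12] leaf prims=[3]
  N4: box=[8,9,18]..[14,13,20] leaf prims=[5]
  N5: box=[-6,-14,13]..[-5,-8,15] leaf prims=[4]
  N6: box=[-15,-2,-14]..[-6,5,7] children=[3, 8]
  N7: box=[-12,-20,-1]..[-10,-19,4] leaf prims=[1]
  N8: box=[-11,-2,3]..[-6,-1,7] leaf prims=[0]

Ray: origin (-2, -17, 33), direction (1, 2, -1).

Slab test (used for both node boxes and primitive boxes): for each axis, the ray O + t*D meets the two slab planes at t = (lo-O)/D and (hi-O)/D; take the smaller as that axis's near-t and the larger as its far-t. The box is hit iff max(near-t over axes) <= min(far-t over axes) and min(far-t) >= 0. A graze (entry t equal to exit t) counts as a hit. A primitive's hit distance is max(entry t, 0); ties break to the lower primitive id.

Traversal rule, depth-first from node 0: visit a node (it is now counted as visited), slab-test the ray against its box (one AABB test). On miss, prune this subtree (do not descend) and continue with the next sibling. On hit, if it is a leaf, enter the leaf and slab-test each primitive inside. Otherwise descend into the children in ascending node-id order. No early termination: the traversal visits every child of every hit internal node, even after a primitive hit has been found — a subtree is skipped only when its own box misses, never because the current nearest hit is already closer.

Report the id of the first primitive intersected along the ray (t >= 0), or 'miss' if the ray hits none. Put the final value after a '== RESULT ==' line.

Traverse from the root:
N0 x:[-13,20] y:[-3/2,15] z:[13,47] -> hit [13,15], descend [1, 2, 6, 7]
  N1 x:[19,20] y:[3/2,9/2] z:[23,28] -> miss, prune
  N2 x:[-4,16] y:[3/2,15] z:[13,20] -> hit [13,15], descend [4, 5]
    N4 x:[10,16] y:[13,15] z:[13,15] -> hit [13,15] leaf, test {P5@t=13}
    N5 x:[-4,-3] y:[3/2,9/2] z:[18,20] -> miss, prune
  N6 x:[-13,-4] y:[15/2,11] z:[26,47] -> miss, prune
  N7 x:[-10,-8] y:[-3/2,-1] z:[29,34] -> miss, prune

Visited [0, 1, 2, 4, 5, 6, 7]. Tests: 7 box, 1 leaf. Nearest: P5.

== RESULT ==
5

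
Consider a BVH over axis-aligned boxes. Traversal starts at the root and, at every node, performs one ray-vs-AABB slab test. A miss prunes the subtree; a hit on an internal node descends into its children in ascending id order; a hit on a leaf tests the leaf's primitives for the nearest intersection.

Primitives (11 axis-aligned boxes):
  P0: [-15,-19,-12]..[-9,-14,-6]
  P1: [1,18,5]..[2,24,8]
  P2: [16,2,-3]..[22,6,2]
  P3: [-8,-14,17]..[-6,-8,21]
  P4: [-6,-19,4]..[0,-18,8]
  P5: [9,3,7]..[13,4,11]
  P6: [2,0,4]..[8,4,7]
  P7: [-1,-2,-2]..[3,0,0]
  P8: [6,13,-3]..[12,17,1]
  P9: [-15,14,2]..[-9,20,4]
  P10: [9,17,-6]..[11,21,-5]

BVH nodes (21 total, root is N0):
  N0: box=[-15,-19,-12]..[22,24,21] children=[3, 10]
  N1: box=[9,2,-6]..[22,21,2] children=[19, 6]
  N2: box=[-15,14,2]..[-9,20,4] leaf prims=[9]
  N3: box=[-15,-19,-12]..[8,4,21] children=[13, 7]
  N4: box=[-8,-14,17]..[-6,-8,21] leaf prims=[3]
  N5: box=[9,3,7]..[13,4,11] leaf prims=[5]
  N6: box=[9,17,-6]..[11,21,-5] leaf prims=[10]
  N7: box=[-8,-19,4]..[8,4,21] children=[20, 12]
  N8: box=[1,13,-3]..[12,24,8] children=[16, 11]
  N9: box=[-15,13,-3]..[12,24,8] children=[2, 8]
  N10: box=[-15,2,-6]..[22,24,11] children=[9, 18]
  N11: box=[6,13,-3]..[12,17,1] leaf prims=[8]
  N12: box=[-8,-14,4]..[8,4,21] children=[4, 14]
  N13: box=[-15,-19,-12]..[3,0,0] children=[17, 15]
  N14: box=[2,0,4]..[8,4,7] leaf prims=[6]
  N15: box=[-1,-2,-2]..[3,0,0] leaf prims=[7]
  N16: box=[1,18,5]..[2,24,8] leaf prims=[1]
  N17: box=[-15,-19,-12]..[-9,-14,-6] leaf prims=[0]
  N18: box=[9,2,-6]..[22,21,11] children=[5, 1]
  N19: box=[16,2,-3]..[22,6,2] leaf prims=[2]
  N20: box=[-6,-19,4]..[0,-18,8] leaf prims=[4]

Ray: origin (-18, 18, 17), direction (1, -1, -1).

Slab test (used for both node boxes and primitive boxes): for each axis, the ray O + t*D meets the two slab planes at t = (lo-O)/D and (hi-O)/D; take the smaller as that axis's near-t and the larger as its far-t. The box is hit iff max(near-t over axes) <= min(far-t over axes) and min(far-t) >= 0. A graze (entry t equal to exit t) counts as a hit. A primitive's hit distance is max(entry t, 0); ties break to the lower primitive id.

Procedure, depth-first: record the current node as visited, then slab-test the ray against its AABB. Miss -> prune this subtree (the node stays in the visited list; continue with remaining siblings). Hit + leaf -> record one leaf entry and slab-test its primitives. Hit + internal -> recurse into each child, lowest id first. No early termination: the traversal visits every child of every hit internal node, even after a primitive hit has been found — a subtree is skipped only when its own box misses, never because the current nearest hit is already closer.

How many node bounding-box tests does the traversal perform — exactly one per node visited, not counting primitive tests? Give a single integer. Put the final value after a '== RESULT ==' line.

Walk:
N0 x:[3,40] y:[-6,37] z:[-4,29] -> hit [3,29], descend [3, 10]
  N3 x:[3,26] y:[14,37] z:[-4,29] -> hit [14,26], descend [7, 13]
    N7 x:[10,26] y:[14,37] z:[-4,13] -> miss, prune
    N13 x:[3,21] y:[18,37] z:[17,29] -> hit [18,21], descend [15, 17]
      N15 x:[17,21] y:[18,20] z:[17,19] -> hit [18,19] leaf, test {P7@t=18}
      N17 x:[3,9] y:[32,37] z:[23,29] -> miss, prune
  N10 x:[3,40] y:[-6,16] z:[6,23] -> hit [6,16], descend [9, 18]
    N9 x:[3,30] y:[-6,5] z:[9,20] -> miss, prune
    N18 x:[27,40] y:[-3,16] z:[6,23] -> miss, prune

order=[0, 3, 7, 13, 15, 17, 10, 9, 18]  |boxes|=9  |leaves|=1  hit=P7

== RESULT ==
9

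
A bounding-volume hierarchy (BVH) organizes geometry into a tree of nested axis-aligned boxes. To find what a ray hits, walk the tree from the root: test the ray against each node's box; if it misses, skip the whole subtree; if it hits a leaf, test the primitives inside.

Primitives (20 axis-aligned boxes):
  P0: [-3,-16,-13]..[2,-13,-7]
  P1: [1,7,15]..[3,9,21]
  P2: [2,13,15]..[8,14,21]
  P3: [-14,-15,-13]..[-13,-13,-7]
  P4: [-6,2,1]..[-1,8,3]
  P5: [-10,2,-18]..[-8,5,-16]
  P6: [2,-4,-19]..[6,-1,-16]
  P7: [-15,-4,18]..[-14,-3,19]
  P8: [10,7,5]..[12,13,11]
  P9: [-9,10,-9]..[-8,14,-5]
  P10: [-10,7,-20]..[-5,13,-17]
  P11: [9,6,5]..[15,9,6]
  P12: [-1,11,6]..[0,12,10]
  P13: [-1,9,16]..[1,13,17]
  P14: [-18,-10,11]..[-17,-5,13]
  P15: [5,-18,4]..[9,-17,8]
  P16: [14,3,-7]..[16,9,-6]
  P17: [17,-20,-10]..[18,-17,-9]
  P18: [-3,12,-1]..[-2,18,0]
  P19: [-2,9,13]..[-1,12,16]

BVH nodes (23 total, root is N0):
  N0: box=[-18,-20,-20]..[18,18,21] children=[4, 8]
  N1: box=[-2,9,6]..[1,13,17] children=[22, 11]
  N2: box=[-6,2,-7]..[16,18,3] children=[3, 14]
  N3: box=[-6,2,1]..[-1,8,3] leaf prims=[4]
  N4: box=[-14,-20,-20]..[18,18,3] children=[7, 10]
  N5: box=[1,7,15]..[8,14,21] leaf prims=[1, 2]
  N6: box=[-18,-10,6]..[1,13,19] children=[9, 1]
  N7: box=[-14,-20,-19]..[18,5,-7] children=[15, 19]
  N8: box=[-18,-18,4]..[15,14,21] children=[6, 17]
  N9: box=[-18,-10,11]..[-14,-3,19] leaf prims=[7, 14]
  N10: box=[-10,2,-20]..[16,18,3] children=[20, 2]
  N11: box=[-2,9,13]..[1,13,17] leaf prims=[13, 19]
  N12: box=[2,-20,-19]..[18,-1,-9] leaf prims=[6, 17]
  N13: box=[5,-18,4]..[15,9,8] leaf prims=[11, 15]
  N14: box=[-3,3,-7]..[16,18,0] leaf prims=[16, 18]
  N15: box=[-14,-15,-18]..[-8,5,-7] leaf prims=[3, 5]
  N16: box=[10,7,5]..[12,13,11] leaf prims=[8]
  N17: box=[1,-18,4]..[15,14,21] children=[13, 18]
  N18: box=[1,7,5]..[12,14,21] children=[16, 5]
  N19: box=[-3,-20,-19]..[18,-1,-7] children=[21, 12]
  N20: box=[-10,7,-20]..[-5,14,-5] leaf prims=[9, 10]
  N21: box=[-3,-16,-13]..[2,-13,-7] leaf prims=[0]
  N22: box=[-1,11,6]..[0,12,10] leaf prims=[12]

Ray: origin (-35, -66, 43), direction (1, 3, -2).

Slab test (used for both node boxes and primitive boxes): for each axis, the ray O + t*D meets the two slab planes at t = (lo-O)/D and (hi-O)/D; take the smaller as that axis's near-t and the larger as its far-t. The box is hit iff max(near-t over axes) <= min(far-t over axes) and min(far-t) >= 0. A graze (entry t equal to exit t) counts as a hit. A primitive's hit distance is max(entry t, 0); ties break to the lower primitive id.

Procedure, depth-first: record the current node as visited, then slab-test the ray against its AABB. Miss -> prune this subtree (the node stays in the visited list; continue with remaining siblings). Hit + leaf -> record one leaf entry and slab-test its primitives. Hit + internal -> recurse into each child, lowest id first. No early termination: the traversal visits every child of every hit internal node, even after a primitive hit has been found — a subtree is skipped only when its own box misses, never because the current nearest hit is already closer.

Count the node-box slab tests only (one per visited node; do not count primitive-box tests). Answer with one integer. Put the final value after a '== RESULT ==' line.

Traverse from the root:
N0 x:[17,53] y:[46/3,28] z:[11,63/2] -> hit [17,28], descend [4, 8]
  N4 x:[21,53] y:[46/3,28] z:[20,63/2] -> hit [21,28], descend [7, 10]
    N7 x:[21,53] y:[46/3,71/3] z:[25,31] -> miss, prune
    N10 x:[25,51] y:[68/3,28] z:[20,63/2] -> hit [25,28], descend [2, 20]
      N2 x:[29,51] y:[68/3,28] z:[20,25] -> miss, prune
      N20 x:[25,30] y:[73/3,80/3] z:[24,63/2] -> hit [25,80/3] leaf, test {P9@t=26, P10(miss)}
  N8 x:[17,50] y:[16,80/3] z:[11,39/2] -> hit [17,39/2], descend [6, 17]
    N6 x:[17,36] y:[56/3,79/3] z:[12,37/2] -> miss, prune
    N17 x:[36,50] y:[16,80/3] z:[11,39/2] -> miss, prune

order=[0, 4, 7, 10, 2, 20, 8, 6, 17]  |boxes|=9  |leaves|=1  hit=P9

== RESULT ==
9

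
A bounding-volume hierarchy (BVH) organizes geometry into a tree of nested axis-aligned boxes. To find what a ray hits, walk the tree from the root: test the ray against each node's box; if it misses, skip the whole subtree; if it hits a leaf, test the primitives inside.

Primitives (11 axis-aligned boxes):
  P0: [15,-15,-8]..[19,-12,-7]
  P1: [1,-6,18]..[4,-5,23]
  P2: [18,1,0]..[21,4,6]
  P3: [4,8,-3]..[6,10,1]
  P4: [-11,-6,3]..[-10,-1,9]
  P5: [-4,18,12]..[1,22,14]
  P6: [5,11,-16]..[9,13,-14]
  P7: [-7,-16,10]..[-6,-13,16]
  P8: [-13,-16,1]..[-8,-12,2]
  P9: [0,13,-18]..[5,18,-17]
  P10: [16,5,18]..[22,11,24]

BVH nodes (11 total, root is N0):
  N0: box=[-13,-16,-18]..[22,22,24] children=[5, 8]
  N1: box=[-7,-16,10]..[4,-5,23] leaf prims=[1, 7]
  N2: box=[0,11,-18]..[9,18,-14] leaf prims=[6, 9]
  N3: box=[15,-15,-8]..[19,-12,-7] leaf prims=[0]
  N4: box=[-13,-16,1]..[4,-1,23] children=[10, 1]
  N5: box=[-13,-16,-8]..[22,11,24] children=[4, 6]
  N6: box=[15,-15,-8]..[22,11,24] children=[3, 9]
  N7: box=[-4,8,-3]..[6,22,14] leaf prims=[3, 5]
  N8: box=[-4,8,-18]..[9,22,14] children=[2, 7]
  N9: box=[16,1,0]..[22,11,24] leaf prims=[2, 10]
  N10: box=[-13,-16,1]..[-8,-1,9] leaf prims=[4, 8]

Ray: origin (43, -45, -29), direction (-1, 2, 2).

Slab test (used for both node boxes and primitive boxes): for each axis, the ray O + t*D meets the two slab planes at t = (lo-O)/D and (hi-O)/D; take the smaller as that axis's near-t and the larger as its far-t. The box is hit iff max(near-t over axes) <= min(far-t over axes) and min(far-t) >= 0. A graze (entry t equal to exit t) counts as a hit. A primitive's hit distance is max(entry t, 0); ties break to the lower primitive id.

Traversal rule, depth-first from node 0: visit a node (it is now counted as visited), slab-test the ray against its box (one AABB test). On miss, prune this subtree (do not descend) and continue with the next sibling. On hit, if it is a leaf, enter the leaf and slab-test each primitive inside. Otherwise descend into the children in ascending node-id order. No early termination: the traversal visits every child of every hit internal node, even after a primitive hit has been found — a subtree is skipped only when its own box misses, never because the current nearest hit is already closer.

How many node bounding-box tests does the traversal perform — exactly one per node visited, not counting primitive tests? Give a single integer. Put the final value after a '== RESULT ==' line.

Traverse from the root:
N0 x:[21,56] y:[29/2,67/2] z:[11/2,53/2] -> hit [21,53/2], descend [5, 8]
  N5 x:[21,56] y:[29/2,28] z:[21/2,53/2] -> hit [21,53/2], descend [4, 6]
    N4 x:[39,56] y:[29/2,22] z:[15,26] -> miss, prune
    N6 x:[21,28] y:[15,28] z:[21/2,53/2] -> hit [21,53/2], descend [3, 9]
      N3 x:[24,28] y:[15,33/2] z:[21/2,11] -> miss, prune
      N9 x:[21,27] y:[23,28] z:[29/2,53/2] -> hit [23,53/2] leaf, test {P2(miss), P10@t=25}
  N8 x:[34,47] y:[53/2,67/2] z:[11/2,43/2] -> miss, prune

7 AABB tests over nodes [0, 5, 4, 6, 3, 9, 8]; 1 leaf entered; closest P10.

== RESULT ==
7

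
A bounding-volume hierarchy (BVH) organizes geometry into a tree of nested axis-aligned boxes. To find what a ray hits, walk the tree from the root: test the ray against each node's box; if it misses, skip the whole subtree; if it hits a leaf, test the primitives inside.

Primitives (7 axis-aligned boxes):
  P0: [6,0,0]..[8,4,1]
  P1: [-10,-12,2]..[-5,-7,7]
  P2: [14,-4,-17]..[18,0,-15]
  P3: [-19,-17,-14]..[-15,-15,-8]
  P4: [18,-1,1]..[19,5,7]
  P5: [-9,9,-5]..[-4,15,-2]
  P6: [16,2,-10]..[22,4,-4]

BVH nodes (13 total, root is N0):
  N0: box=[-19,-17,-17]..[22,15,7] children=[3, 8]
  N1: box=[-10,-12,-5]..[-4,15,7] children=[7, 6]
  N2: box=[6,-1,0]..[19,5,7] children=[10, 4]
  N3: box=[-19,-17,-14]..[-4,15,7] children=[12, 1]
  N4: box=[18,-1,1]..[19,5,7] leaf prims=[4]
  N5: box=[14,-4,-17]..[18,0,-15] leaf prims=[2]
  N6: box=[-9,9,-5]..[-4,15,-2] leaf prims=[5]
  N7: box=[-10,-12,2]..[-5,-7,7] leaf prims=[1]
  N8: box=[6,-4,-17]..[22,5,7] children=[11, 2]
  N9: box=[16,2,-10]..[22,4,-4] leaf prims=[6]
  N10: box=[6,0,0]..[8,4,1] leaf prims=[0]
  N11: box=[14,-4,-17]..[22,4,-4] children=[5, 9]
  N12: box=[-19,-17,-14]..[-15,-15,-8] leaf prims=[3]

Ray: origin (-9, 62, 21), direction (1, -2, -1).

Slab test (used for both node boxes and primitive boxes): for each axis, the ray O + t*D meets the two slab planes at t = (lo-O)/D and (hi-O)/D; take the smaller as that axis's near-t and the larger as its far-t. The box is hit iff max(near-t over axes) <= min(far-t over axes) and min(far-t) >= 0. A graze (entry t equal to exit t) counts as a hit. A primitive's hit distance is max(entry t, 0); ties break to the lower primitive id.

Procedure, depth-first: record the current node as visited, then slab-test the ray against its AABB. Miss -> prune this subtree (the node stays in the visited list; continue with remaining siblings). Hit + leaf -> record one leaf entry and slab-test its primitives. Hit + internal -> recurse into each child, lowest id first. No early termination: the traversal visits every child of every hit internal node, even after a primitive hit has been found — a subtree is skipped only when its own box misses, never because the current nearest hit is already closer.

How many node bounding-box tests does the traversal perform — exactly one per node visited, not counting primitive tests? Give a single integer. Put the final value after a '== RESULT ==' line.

Traverse from the root:
N0 x:[-10,31] y:[47/2,79/2] z:[14,38] -> hit [47/2,31], descend [3, 8]
  N3 x:[-10,5] y:[47/2,79/2] z:[14,35] -> miss, prune
  N8 x:[15,31] y:[57/2,33] z:[14,38] -> hit [57/2,31], descend [2, 11]
    N2 x:[15,28] y:[57/2,63/2] z:[14,21] -> miss, prune
    N11 x:[23,31] y:[29,33] z:[25,38] -> hit [29,31], descend [5, 9]
      N5 x:[23,27] y:[31,33] z:[36,38] -> miss, prune
      N9 x:[25,31] y:[29,30] z:[25,31] -> hit [29,30] leaf, test {P6@t=29}

7 AABB tests over nodes [0, 3, 8, 2, 11, 5, 9]; 1 leaf entered; closest P6.

== RESULT ==
7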